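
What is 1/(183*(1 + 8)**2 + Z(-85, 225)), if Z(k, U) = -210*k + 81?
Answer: 1/32754 ≈ 3.0531e-5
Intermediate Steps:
Z(k, U) = 81 - 210*k
1/(183*(1 + 8)**2 + Z(-85, 225)) = 1/(183*(1 + 8)**2 + (81 - 210*(-85))) = 1/(183*9**2 + (81 + 17850)) = 1/(183*81 + 17931) = 1/(14823 + 17931) = 1/32754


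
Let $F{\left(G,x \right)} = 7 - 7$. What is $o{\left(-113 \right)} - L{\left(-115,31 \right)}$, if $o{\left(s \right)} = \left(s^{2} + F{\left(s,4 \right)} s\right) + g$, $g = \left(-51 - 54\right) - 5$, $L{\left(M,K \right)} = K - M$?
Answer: $12513$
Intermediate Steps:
$F{\left(G,x \right)} = 0$ ($F{\left(G,x \right)} = 7 - 7 = 0$)
$g = -110$ ($g = -105 - 5 = -110$)
$o{\left(s \right)} = -110 + s^{2}$ ($o{\left(s \right)} = \left(s^{2} + 0 s\right) - 110 = \left(s^{2} + 0\right) - 110 = s^{2} - 110 = -110 + s^{2}$)
$o{\left(-113 \right)} - L{\left(-115,31 \right)} = \left(-110 + \left(-113\right)^{2}\right) - \left(31 - -115\right) = \left(-110 + 12769\right) - \left(31 + 115\right) = 12659 - 146 = 12513$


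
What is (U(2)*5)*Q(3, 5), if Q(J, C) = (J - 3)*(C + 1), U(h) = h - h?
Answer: 0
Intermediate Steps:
U(h) = 0
Q(J, C) = (1 + C)*(-3 + J) (Q(J, C) = (-3 + J)*(1 + C) = (1 + C)*(-3 + J))
(U(2)*5)*Q(3, 5) = (0*5)*(-3 + 3 - 3*5 + 5*3) = 0*(-3 + 3 - 15 + 15) = 0*0 = 0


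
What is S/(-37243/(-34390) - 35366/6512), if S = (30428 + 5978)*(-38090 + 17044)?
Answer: 42897215951157920/243427581 ≈ 1.7622e+8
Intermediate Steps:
S = -766200676 (S = 36406*(-21046) = -766200676)
S/(-37243/(-34390) - 35366/6512) = -766200676/(-37243/(-34390) - 35366/6512) = -766200676/(-37243*(-1/34390) - 35366*1/6512) = -766200676/(37243/34390 - 17683/3256) = -766200676/(-243427581/55986920) = -766200676*(-55986920/243427581) = 42897215951157920/243427581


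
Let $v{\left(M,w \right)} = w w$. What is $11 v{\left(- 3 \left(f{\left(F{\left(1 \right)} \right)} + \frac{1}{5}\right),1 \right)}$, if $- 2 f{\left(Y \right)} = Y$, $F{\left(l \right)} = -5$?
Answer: $11$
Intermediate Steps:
$f{\left(Y \right)} = - \frac{Y}{2}$
$v{\left(M,w \right)} = w^{2}$
$11 v{\left(- 3 \left(f{\left(F{\left(1 \right)} \right)} + \frac{1}{5}\right),1 \right)} = 11 \cdot 1^{2} = 11 \cdot 1 = 11$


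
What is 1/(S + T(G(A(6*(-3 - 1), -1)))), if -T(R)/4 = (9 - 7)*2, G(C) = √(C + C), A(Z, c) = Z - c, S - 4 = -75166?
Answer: -1/75178 ≈ -1.3302e-5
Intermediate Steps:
S = -75162 (S = 4 - 75166 = -75162)
G(C) = √2*√C (G(C) = √(2*C) = √2*√C)
T(R) = -16 (T(R) = -4*(9 - 7)*2 = -8*2 = -4*4 = -16)
1/(S + T(G(A(6*(-3 - 1), -1)))) = 1/(-75162 - 16) = 1/(-75178) = -1/75178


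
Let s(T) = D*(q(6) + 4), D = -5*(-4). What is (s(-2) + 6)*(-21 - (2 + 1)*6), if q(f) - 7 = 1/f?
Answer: -8944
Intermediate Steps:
D = 20
q(f) = 7 + 1/f
s(T) = 670/3 (s(T) = 20*((7 + 1/6) + 4) = 20*((7 + ⅙) + 4) = 20*(43/6 + 4) = 20*(67/6) = 670/3)
(s(-2) + 6)*(-21 - (2 + 1)*6) = (670/3 + 6)*(-21 - (2 + 1)*6) = 688*(-21 - 3*6)/3 = 688*(-21 - 1*18)/3 = 688*(-21 - 18)/3 = (688/3)*(-39) = -8944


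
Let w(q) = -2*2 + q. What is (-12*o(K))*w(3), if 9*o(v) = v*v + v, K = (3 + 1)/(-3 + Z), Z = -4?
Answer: -16/49 ≈ -0.32653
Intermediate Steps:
K = -4/7 (K = (3 + 1)/(-3 - 4) = 4/(-7) = 4*(-1/7) = -4/7 ≈ -0.57143)
o(v) = v/9 + v**2/9 (o(v) = (v*v + v)/9 = (v**2 + v)/9 = (v + v**2)/9 = v/9 + v**2/9)
w(q) = -4 + q
(-12*o(K))*w(3) = (-4*(-4)*(1 - 4/7)/(3*7))*(-4 + 3) = -4*(-4)*3/(3*7*7)*(-1) = -12*(-4/147)*(-1) = (16/49)*(-1) = -16/49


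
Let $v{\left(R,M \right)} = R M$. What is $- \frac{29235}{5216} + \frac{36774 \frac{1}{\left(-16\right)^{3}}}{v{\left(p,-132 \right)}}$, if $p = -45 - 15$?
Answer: $- \frac{1646848209}{293765120} \approx -5.606$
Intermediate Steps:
$p = -60$ ($p = -45 - 15 = -60$)
$v{\left(R,M \right)} = M R$
$- \frac{29235}{5216} + \frac{36774 \frac{1}{\left(-16\right)^{3}}}{v{\left(p,-132 \right)}} = - \frac{29235}{5216} + \frac{36774 \frac{1}{\left(-16\right)^{3}}}{\left(-132\right) \left(-60\right)} = \left(-29235\right) \frac{1}{5216} + \frac{36774 \frac{1}{-4096}}{7920} = - \frac{29235}{5216} + 36774 \left(- \frac{1}{4096}\right) \frac{1}{7920} = - \frac{29235}{5216} - \frac{2043}{1802240} = - \frac{1646848209}{293765120}$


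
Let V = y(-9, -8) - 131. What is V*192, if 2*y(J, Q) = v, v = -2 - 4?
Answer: -25728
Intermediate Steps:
v = -6
y(J, Q) = -3 (y(J, Q) = (½)*(-6) = -3)
V = -134 (V = -3 - 131 = -134)
V*192 = -134*192 = -25728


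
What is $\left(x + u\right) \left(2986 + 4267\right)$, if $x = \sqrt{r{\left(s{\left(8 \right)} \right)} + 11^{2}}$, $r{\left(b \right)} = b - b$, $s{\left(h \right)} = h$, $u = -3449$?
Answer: $-24935814$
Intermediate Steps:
$r{\left(b \right)} = 0$
$x = 11$ ($x = \sqrt{0 + 11^{2}} = \sqrt{0 + 121} = \sqrt{121} = 11$)
$\left(x + u\right) \left(2986 + 4267\right) = \left(11 - 3449\right) \left(2986 + 4267\right) = \left(-3438\right) 7253 = -24935814$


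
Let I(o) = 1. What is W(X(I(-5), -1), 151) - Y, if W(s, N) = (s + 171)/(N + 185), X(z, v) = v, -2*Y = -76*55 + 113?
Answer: -341543/168 ≈ -2033.0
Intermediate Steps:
Y = 4067/2 (Y = -(-76*55 + 113)/2 = -(-4180 + 113)/2 = -1/2*(-4067) = 4067/2 ≈ 2033.5)
W(s, N) = (171 + s)/(185 + N)
W(X(I(-5), -1), 151) - Y = (171 - 1)/(185 + 151) - 1*4067/2 = 170/336 - 4067/2 = (1/336)*170 - 4067/2 = 85/168 - 4067/2 = -341543/168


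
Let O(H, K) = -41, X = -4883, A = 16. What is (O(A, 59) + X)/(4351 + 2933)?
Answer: -1231/1821 ≈ -0.67600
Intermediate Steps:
(O(A, 59) + X)/(4351 + 2933) = (-41 - 4883)/(4351 + 2933) = -4924/7284 = -4924*1/7284 = -1231/1821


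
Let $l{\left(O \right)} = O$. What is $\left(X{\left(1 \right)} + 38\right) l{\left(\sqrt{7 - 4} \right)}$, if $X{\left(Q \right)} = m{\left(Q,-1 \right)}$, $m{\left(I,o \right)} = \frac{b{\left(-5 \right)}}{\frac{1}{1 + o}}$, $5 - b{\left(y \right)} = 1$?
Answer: $38 \sqrt{3} \approx 65.818$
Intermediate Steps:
$b{\left(y \right)} = 4$ ($b{\left(y \right)} = 5 - 1 = 4$)
$m{\left(I,o \right)} = 4 + 4 o$ ($m{\left(I,o \right)} = \frac{4}{\frac{1}{1 + o}} = 4 \left(1 + o\right) = 4 + 4 o$)
$X{\left(Q \right)} = 0$ ($X{\left(Q \right)} = 4 + 4 \left(-1\right) = 4 - 4 = 0$)
$\left(X{\left(1 \right)} + 38\right) l{\left(\sqrt{7 - 4} \right)} = \left(0 + 38\right) \sqrt{7 - 4} = 38 \sqrt{3}$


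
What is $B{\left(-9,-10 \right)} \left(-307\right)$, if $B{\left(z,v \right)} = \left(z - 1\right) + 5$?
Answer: $1535$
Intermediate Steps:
$B{\left(z,v \right)} = 4 + z$ ($B{\left(z,v \right)} = \left(-1 + z\right) + 5 = 4 + z$)
$B{\left(-9,-10 \right)} \left(-307\right) = \left(4 - 9\right) \left(-307\right) = \left(-5\right) \left(-307\right) = 1535$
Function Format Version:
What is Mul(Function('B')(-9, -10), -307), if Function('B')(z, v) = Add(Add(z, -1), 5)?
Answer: 1535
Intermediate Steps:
Function('B')(z, v) = Add(4, z) (Function('B')(z, v) = Add(Add(-1, z), 5) = Add(4, z))
Mul(Function('B')(-9, -10), -307) = Mul(Add(4, -9), -307) = Mul(-5, -307) = 1535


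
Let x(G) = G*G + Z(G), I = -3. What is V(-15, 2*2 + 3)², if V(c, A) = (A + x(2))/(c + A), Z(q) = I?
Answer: 1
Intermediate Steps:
Z(q) = -3
x(G) = -3 + G² (x(G) = G*G - 3 = G² - 3 = -3 + G²)
V(c, A) = (1 + A)/(A + c) (V(c, A) = (A + (-3 + 2²))/(c + A) = (A + (-3 + 4))/(A + c) = (A + 1)/(A + c) = (1 + A)/(A + c))
V(-15, 2*2 + 3)² = ((1 + (2*2 + 3))/((2*2 + 3) - 15))² = ((1 + (4 + 3))/((4 + 3) - 15))² = ((1 + 7)/(7 - 15))² = (8/(-8))² = (-⅛*8)² = (-1)² = 1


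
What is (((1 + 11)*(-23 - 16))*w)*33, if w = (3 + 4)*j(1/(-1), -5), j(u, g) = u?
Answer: 108108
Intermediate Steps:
w = -7 (w = (3 + 4)/(-1) = 7*(-1) = -7)
(((1 + 11)*(-23 - 16))*w)*33 = (((1 + 11)*(-23 - 16))*(-7))*33 = ((12*(-39))*(-7))*33 = -468*(-7)*33 = 3276*33 = 108108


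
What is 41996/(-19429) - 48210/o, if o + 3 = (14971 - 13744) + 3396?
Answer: -37689787/2992066 ≈ -12.597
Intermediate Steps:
o = 4620 (o = -3 + ((14971 - 13744) + 3396) = -3 + (1227 + 3396) = -3 + 4623 = 4620)
41996/(-19429) - 48210/o = 41996/(-19429) - 48210/4620 = 41996*(-1/19429) - 48210*1/4620 = -41996/19429 - 1607/154 = -37689787/2992066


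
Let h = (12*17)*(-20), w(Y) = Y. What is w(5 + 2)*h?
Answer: -28560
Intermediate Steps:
h = -4080 (h = 204*(-20) = -4080)
w(5 + 2)*h = (5 + 2)*(-4080) = 7*(-4080) = -28560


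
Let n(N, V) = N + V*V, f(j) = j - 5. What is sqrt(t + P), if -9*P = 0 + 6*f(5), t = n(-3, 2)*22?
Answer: sqrt(22) ≈ 4.6904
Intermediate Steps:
f(j) = -5 + j
n(N, V) = N + V**2
t = 22 (t = (-3 + 2**2)*22 = (-3 + 4)*22 = 1*22 = 22)
P = 0 (P = -(0 + 6*(-5 + 5))/9 = -(0 + 6*0)/9 = -(0 + 0)/9 = -1/9*0 = 0)
sqrt(t + P) = sqrt(22 + 0) = sqrt(22)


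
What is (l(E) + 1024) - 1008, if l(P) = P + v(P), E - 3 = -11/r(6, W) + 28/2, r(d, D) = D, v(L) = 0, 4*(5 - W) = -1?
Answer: 649/21 ≈ 30.905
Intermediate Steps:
W = 21/4 (W = 5 - ¼*(-1) = 5 + ¼ = 21/4 ≈ 5.2500)
E = 313/21 (E = 3 + (-11/21/4 + 28/2) = 3 + (-11*4/21 + 28*(½)) = 3 + (-44/21 + 14) = 3 + 250/21 = 313/21 ≈ 14.905)
l(P) = P (l(P) = P + 0 = P)
(l(E) + 1024) - 1008 = (313/21 + 1024) - 1008 = 21817/21 - 1008 = 649/21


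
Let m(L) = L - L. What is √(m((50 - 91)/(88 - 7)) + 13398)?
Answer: √13398 ≈ 115.75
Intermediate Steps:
m(L) = 0
√(m((50 - 91)/(88 - 7)) + 13398) = √(0 + 13398) = √13398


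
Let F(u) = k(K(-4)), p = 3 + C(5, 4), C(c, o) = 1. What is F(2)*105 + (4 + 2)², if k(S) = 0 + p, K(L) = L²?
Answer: 456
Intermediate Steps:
p = 4 (p = 3 + 1 = 4)
k(S) = 4 (k(S) = 0 + 4 = 4)
F(u) = 4
F(2)*105 + (4 + 2)² = 4*105 + (4 + 2)² = 420 + 6² = 420 + 36 = 456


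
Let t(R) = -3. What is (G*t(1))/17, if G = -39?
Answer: 117/17 ≈ 6.8824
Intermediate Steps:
(G*t(1))/17 = -39*(-3)/17 = 117*(1/17) = 117/17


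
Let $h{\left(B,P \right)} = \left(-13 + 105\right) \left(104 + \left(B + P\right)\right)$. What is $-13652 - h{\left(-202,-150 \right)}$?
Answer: $9164$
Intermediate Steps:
$h{\left(B,P \right)} = 9568 + 92 B + 92 P$ ($h{\left(B,P \right)} = 92 \left(104 + B + P\right) = 9568 + 92 B + 92 P$)
$-13652 - h{\left(-202,-150 \right)} = -13652 - \left(9568 + 92 \left(-202\right) + 92 \left(-150\right)\right) = -13652 - \left(9568 - 18584 - 13800\right) = -13652 - -22816 = -13652 + 22816 = 9164$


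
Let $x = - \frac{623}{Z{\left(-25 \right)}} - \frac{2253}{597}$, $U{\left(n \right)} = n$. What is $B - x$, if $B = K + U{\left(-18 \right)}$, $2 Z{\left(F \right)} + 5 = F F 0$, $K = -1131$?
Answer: $- \frac{1387454}{995} \approx -1394.4$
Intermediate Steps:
$Z{\left(F \right)} = - \frac{5}{2}$ ($Z{\left(F \right)} = - \frac{5}{2} + \frac{F F 0}{2} = - \frac{5}{2} + \frac{F^{2} \cdot 0}{2} = - \frac{5}{2} + \frac{1}{2} \cdot 0 = - \frac{5}{2} + 0 = - \frac{5}{2}$)
$B = -1149$ ($B = -1131 - 18 = -1149$)
$x = \frac{244199}{995}$ ($x = - \frac{623}{- \frac{5}{2}} - \frac{2253}{597} = \left(-623\right) \left(- \frac{2}{5}\right) - \frac{751}{199} = \frac{1246}{5} - \frac{751}{199} = \frac{244199}{995} \approx 245.43$)
$B - x = -1149 - \frac{244199}{995} = - \frac{1387454}{995}$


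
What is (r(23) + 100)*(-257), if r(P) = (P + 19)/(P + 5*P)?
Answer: -592899/23 ≈ -25778.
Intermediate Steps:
r(P) = (19 + P)/(6*P) (r(P) = (19 + P)/((6*P)) = (19 + P)*(1/(6*P)) = (19 + P)/(6*P))
(r(23) + 100)*(-257) = ((⅙)*(19 + 23)/23 + 100)*(-257) = ((⅙)*(1/23)*42 + 100)*(-257) = (7/23 + 100)*(-257) = (2307/23)*(-257) = -592899/23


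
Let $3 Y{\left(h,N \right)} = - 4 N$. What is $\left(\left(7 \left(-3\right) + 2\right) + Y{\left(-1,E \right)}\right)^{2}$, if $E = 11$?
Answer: $\frac{10201}{9} \approx 1133.4$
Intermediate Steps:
$Y{\left(h,N \right)} = - \frac{4 N}{3}$ ($Y{\left(h,N \right)} = \frac{\left(-4\right) N}{3} = - \frac{4 N}{3}$)
$\left(\left(7 \left(-3\right) + 2\right) + Y{\left(-1,E \right)}\right)^{2} = \left(\left(7 \left(-3\right) + 2\right) - \frac{44}{3}\right)^{2} = \left(\left(-21 + 2\right) - \frac{44}{3}\right)^{2} = \left(-19 - \frac{44}{3}\right)^{2} = \left(- \frac{101}{3}\right)^{2} = \frac{10201}{9}$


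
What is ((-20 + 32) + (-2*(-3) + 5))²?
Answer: 529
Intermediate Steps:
((-20 + 32) + (-2*(-3) + 5))² = (12 + (6 + 5))² = (12 + 11)² = 23² = 529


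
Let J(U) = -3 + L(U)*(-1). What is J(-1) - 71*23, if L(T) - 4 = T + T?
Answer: -1638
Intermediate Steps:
L(T) = 4 + 2*T (L(T) = 4 + (T + T) = 4 + 2*T)
J(U) = -7 - 2*U (J(U) = -3 + (4 + 2*U)*(-1) = -3 + (-4 - 2*U) = -7 - 2*U)
J(-1) - 71*23 = (-7 - 2*(-1)) - 71*23 = (-7 + 2) - 1633 = -5 - 1633 = -1638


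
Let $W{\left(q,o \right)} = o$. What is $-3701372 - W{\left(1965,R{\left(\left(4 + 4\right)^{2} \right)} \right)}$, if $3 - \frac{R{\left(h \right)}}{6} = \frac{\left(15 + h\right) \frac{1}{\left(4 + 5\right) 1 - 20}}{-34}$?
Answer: $- \frac{692159693}{187} \approx -3.7014 \cdot 10^{6}$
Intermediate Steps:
$R{\left(h \right)} = \frac{3321}{187} - \frac{3 h}{187}$ ($R{\left(h \right)} = 18 - 6 \frac{\left(15 + h\right) \frac{1}{\left(4 + 5\right) 1 - 20}}{-34} = 18 - 6 \frac{15 + h}{9 \cdot 1 - 20} \left(- \frac{1}{34}\right) = 18 - 6 \frac{15 + h}{9 - 20} \left(- \frac{1}{34}\right) = 18 - 6 \frac{15 + h}{-11} \left(- \frac{1}{34}\right) = 18 - 6 \left(15 + h\right) \left(- \frac{1}{11}\right) \left(- \frac{1}{34}\right) = 18 - 6 \left(- \frac{15}{11} - \frac{h}{11}\right) \left(- \frac{1}{34}\right) = 18 - 6 \left(\frac{15}{374} + \frac{h}{374}\right) = 18 - \left(\frac{45}{187} + \frac{3 h}{187}\right) = \frac{3321}{187} - \frac{3 h}{187}$)
$-3701372 - W{\left(1965,R{\left(\left(4 + 4\right)^{2} \right)} \right)} = -3701372 - \left(\frac{3321}{187} - \frac{3 \left(4 + 4\right)^{2}}{187}\right) = -3701372 - \left(\frac{3321}{187} - \frac{3 \cdot 8^{2}}{187}\right) = -3701372 - \left(\frac{3321}{187} - \frac{192}{187}\right) = -3701372 - \frac{3129}{187} = - \frac{692159693}{187}$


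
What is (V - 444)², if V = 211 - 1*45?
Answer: 77284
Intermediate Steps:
V = 166 (V = 211 - 45 = 166)
(V - 444)² = (166 - 444)² = (-278)² = 77284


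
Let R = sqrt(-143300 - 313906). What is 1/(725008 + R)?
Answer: 362504/262818528635 - I*sqrt(457206)/525637057270 ≈ 1.3793e-6 - 1.2864e-9*I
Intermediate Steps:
R = I*sqrt(457206) (R = sqrt(-457206) = I*sqrt(457206) ≈ 676.17*I)
1/(725008 + R) = 1/(725008 + I*sqrt(457206))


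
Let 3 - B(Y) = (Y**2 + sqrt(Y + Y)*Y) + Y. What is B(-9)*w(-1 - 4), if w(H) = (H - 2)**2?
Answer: -3381 + 1323*I*sqrt(2) ≈ -3381.0 + 1871.0*I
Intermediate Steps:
B(Y) = 3 - Y - Y**2 - sqrt(2)*Y**(3/2) (B(Y) = 3 - ((Y**2 + sqrt(Y + Y)*Y) + Y) = 3 - ((Y**2 + sqrt(2*Y)*Y) + Y) = 3 - ((Y**2 + (sqrt(2)*sqrt(Y))*Y) + Y) = 3 - ((Y**2 + sqrt(2)*Y**(3/2)) + Y) = 3 - (Y + Y**2 + sqrt(2)*Y**(3/2)) = 3 + (-Y - Y**2 - sqrt(2)*Y**(3/2)) = 3 - Y - Y**2 - sqrt(2)*Y**(3/2))
w(H) = (-2 + H)**2
B(-9)*w(-1 - 4) = (3 - 1*(-9) - 1*(-9)**2 - sqrt(2)*(-9)**(3/2))*(-2 + (-1 - 4))**2 = (3 + 9 - 1*81 - sqrt(2)*(-27*I))*(-2 - 5)**2 = (3 + 9 - 81 + 27*I*sqrt(2))*(-7)**2 = (-69 + 27*I*sqrt(2))*49 = -3381 + 1323*I*sqrt(2)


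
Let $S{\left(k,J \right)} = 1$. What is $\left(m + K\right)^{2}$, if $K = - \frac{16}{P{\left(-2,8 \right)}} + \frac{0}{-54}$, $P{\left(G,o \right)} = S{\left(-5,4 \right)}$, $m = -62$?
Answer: $6084$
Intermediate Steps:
$P{\left(G,o \right)} = 1$
$K = -16$ ($K = - \frac{16}{1} + \frac{0}{-54} = \left(-16\right) 1 + 0 \left(- \frac{1}{54}\right) = -16 + 0 = -16$)
$\left(m + K\right)^{2} = \left(-62 - 16\right)^{2} = \left(-78\right)^{2} = 6084$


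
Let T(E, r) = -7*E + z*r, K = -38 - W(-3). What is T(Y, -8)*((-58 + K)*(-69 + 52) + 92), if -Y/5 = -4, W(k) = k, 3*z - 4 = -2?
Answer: -729428/3 ≈ -2.4314e+5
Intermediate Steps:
z = 2/3 (z = 4/3 + (1/3)*(-2) = 4/3 - 2/3 = 2/3 ≈ 0.66667)
K = -35 (K = -38 - 1*(-3) = -38 + 3 = -35)
Y = 20 (Y = -5*(-4) = 20)
T(E, r) = -7*E + 2*r/3
T(Y, -8)*((-58 + K)*(-69 + 52) + 92) = (-7*20 + (2/3)*(-8))*((-58 - 35)*(-69 + 52) + 92) = (-140 - 16/3)*(-93*(-17) + 92) = -436*(1581 + 92)/3 = -436/3*1673 = -729428/3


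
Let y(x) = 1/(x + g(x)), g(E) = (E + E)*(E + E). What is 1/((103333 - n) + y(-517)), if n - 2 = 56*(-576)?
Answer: 1068639/144893556094 ≈ 7.3753e-6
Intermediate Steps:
n = -32254 (n = 2 + 56*(-576) = 2 - 32256 = -32254)
g(E) = 4*E² (g(E) = (2*E)*(2*E) = 4*E²)
y(x) = 1/(x + 4*x²)
1/((103333 - n) + y(-517)) = 1/((103333 - 1*(-32254)) + 1/((-517)*(1 + 4*(-517)))) = 1/((103333 + 32254) - 1/(517*(1 - 2068))) = 1/(135587 - 1/517/(-2067)) = 1/(135587 - 1/517*(-1/2067)) = 1/(135587 + 1/1068639) = 1/(144893556094/1068639) = 1068639/144893556094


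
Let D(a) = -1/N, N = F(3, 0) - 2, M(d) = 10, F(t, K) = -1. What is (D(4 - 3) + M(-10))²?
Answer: 961/9 ≈ 106.78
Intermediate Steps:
N = -3 (N = -1 - 2 = -3)
D(a) = ⅓ (D(a) = -1/(-3) = -1*(-⅓) = ⅓)
(D(4 - 3) + M(-10))² = (⅓ + 10)² = (31/3)² = 961/9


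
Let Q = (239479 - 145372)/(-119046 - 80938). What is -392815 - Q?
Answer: -78556620853/199984 ≈ -3.9281e+5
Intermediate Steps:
Q = -94107/199984 (Q = 94107/(-199984) = 94107*(-1/199984) = -94107/199984 ≈ -0.47057)
-392815 - Q = -392815 - 1*(-94107/199984) = -392815 + 94107/199984 = -78556620853/199984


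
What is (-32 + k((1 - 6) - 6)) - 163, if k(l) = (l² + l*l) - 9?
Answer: 38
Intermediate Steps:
k(l) = -9 + 2*l² (k(l) = (l² + l²) - 9 = 2*l² - 9 = -9 + 2*l²)
(-32 + k((1 - 6) - 6)) - 163 = (-32 + (-9 + 2*((1 - 6) - 6)²)) - 163 = (-32 + (-9 + 2*(-5 - 6)²)) - 163 = (-32 + (-9 + 2*(-11)²)) - 163 = (-32 + (-9 + 2*121)) - 163 = (-32 + (-9 + 242)) - 163 = (-32 + 233) - 163 = 201 - 163 = 38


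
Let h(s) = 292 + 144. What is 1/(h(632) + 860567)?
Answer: 1/861003 ≈ 1.1614e-6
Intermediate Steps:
h(s) = 436
1/(h(632) + 860567) = 1/(436 + 860567) = 1/861003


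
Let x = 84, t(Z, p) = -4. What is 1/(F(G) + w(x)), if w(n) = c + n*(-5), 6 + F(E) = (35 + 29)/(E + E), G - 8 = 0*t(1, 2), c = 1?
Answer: -1/421 ≈ -0.0023753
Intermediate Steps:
G = 8 (G = 8 + 0*(-4) = 8 + 0 = 8)
F(E) = -6 + 32/E (F(E) = -6 + (35 + 29)/(E + E) = -6 + 64/((2*E)) = -6 + 64*(1/(2*E)) = -6 + 32/E)
w(n) = 1 - 5*n (w(n) = 1 + n*(-5) = 1 - 5*n)
1/(F(G) + w(x)) = 1/((-6 + 32/8) + (1 - 5*84)) = 1/((-6 + 32*(⅛)) + (1 - 420)) = 1/((-6 + 4) - 419) = 1/(-2 - 419) = 1/(-421) = -1/421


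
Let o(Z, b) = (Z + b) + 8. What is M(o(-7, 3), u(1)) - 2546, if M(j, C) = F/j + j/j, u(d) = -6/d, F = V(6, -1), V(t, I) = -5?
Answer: -10185/4 ≈ -2546.3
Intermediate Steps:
F = -5
o(Z, b) = 8 + Z + b
M(j, C) = 1 - 5/j (M(j, C) = -5/j + j/j = -5/j + 1 = 1 - 5/j)
M(o(-7, 3), u(1)) - 2546 = (-5 + (8 - 7 + 3))/(8 - 7 + 3) - 2546 = (-5 + 4)/4 - 2546 = (1/4)*(-1) - 2546 = -1/4 - 2546 = -10185/4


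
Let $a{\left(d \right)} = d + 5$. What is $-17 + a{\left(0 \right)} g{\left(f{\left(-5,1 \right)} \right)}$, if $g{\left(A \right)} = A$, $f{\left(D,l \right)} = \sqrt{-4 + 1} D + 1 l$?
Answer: $-12 - 25 i \sqrt{3} \approx -12.0 - 43.301 i$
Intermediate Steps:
$a{\left(d \right)} = 5 + d$
$f{\left(D,l \right)} = l + i D \sqrt{3}$ ($f{\left(D,l \right)} = \sqrt{-3} D + l = i \sqrt{3} D + l = i D \sqrt{3} + l = l + i D \sqrt{3}$)
$-17 + a{\left(0 \right)} g{\left(f{\left(-5,1 \right)} \right)} = -17 + \left(5 + 0\right) \left(1 + i \left(-5\right) \sqrt{3}\right) = -17 + 5 \left(1 - 5 i \sqrt{3}\right) = -17 + \left(5 - 25 i \sqrt{3}\right) = -12 - 25 i \sqrt{3}$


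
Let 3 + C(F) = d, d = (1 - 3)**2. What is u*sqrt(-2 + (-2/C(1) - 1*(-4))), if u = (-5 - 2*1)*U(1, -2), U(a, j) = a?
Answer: 0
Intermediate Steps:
d = 4 (d = (-2)**2 = 4)
C(F) = 1 (C(F) = -3 + 4 = 1)
u = -7 (u = (-5 - 2*1)*1 = (-5 - 2)*1 = -7*1 = -7)
u*sqrt(-2 + (-2/C(1) - 1*(-4))) = -7*sqrt(-2 + (-2/1 - 1*(-4))) = -7*sqrt(-2 + (-2*1 + 4)) = -7*sqrt(-2 + (-2 + 4)) = -7*sqrt(-2 + 2) = -7*sqrt(0) = -7*0 = 0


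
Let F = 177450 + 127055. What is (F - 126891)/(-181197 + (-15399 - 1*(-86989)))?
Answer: -177614/109607 ≈ -1.6205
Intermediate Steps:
F = 304505
(F - 126891)/(-181197 + (-15399 - 1*(-86989))) = (304505 - 126891)/(-181197 + (-15399 - 1*(-86989))) = 177614/(-181197 + (-15399 + 86989)) = 177614/(-181197 + 71590) = 177614/(-109607) = 177614*(-1/109607) = -177614/109607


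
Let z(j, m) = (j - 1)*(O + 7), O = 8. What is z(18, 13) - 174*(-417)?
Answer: 72813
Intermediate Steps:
z(j, m) = -15 + 15*j (z(j, m) = (j - 1)*(8 + 7) = (-1 + j)*15 = -15 + 15*j)
z(18, 13) - 174*(-417) = (-15 + 15*18) - 174*(-417) = (-15 + 270) + 72558 = 255 + 72558 = 72813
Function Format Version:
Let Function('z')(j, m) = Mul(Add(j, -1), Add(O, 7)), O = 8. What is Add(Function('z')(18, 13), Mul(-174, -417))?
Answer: 72813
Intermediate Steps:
Function('z')(j, m) = Add(-15, Mul(15, j)) (Function('z')(j, m) = Mul(Add(j, -1), Add(8, 7)) = Mul(Add(-1, j), 15) = Add(-15, Mul(15, j)))
Add(Function('z')(18, 13), Mul(-174, -417)) = Add(Add(-15, Mul(15, 18)), Mul(-174, -417)) = Add(Add(-15, 270), 72558) = Add(255, 72558) = 72813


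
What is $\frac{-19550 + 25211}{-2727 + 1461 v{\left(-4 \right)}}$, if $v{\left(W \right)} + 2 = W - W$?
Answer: $- \frac{1887}{1883} \approx -1.0021$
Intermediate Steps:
$v{\left(W \right)} = -2$ ($v{\left(W \right)} = -2 + \left(W - W\right) = -2 + 0 = -2$)
$\frac{-19550 + 25211}{-2727 + 1461 v{\left(-4 \right)}} = \frac{-19550 + 25211}{-2727 + 1461 \left(-2\right)} = \frac{5661}{-2727 - 2922} = \frac{5661}{-5649} = 5661 \left(- \frac{1}{5649}\right) = - \frac{1887}{1883}$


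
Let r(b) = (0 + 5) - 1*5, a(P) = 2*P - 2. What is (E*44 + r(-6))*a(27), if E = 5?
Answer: 11440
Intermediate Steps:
a(P) = -2 + 2*P
r(b) = 0 (r(b) = 5 - 5 = 0)
(E*44 + r(-6))*a(27) = (5*44 + 0)*(-2 + 2*27) = (220 + 0)*(-2 + 54) = 220*52 = 11440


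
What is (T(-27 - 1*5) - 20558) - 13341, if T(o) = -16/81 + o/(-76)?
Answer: -52170217/1539 ≈ -33899.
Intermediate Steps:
T(o) = -16/81 - o/76 (T(o) = -16*1/81 + o*(-1/76) = -16/81 - o/76)
(T(-27 - 1*5) - 20558) - 13341 = ((-16/81 - (-27 - 1*5)/76) - 20558) - 13341 = ((-16/81 - (-27 - 5)/76) - 20558) - 13341 = ((-16/81 - 1/76*(-32)) - 20558) - 13341 = ((-16/81 + 8/19) - 20558) - 13341 = (344/1539 - 20558) - 13341 = -31638418/1539 - 13341 = -52170217/1539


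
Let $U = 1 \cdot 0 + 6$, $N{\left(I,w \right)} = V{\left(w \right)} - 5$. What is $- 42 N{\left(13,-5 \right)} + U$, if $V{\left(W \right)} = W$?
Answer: $426$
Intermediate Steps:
$N{\left(I,w \right)} = -5 + w$ ($N{\left(I,w \right)} = w - 5 = -5 + w$)
$U = 6$ ($U = 0 + 6 = 6$)
$- 42 N{\left(13,-5 \right)} + U = - 42 \left(-5 - 5\right) + 6 = \left(-42\right) \left(-10\right) + 6 = 420 + 6 = 426$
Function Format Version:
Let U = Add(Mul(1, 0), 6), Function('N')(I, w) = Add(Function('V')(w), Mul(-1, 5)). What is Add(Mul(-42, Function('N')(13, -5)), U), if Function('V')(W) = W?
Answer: 426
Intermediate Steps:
Function('N')(I, w) = Add(-5, w) (Function('N')(I, w) = Add(w, Mul(-1, 5)) = Add(w, -5) = Add(-5, w))
U = 6 (U = Add(0, 6) = 6)
Add(Mul(-42, Function('N')(13, -5)), U) = Add(Mul(-42, Add(-5, -5)), 6) = Add(Mul(-42, -10), 6) = Add(420, 6) = 426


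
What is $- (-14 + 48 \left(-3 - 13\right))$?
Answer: $782$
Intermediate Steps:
$- (-14 + 48 \left(-3 - 13\right)) = - (-14 + 48 \left(-16\right)) = - (-14 - 768) = \left(-1\right) \left(-782\right) = 782$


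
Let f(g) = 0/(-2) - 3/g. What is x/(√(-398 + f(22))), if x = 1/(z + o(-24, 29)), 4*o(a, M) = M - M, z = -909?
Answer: I*√192698/7961931 ≈ 5.5134e-5*I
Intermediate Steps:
o(a, M) = 0 (o(a, M) = (M - M)/4 = (¼)*0 = 0)
f(g) = -3/g (f(g) = 0*(-½) - 3/g = 0 - 3/g = -3/g)
x = -1/909 (x = 1/(-909 + 0) = 1/(-909) = -1/909 ≈ -0.0011001)
x/(√(-398 + f(22))) = -1/(909*√(-398 - 3/22)) = -(-I*√192698/8759)/909 = -(-1)*I*√192698/7961931 = I*√192698/7961931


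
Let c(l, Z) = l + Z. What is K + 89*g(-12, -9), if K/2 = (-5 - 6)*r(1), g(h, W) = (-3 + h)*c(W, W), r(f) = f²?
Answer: 24008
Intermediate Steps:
c(l, Z) = Z + l
g(h, W) = 2*W*(-3 + h) (g(h, W) = (-3 + h)*(W + W) = (-3 + h)*(2*W) = 2*W*(-3 + h))
K = -22 (K = 2*((-5 - 6)*1²) = 2*(-11*1) = 2*(-11) = -22)
K + 89*g(-12, -9) = -22 + 89*(2*(-9)*(-3 - 12)) = -22 + 89*(2*(-9)*(-15)) = -22 + 89*270 = -22 + 24030 = 24008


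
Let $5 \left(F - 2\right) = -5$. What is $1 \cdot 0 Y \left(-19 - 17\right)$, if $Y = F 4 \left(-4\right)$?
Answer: $0$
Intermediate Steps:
$F = 1$ ($F = 2 + \frac{1}{5} \left(-5\right) = 2 - 1 = 1$)
$Y = -16$ ($Y = 1 \cdot 4 \left(-4\right) = 4 \left(-4\right) = -16$)
$1 \cdot 0 Y \left(-19 - 17\right) = 1 \cdot 0 \left(-16\right) \left(-19 - 17\right) = 0 \left(-16\right) \left(-19 - 17\right) = 0 \left(-36\right) = 0$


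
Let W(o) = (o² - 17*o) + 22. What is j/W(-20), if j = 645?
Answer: 215/254 ≈ 0.84646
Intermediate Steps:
W(o) = 22 + o² - 17*o
j/W(-20) = 645/(22 + (-20)² - 17*(-20)) = 645/(22 + 400 + 340) = 645/762 = 645*(1/762) = 215/254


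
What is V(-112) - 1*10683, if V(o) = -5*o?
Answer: -10123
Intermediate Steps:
V(-112) - 1*10683 = -5*(-112) - 1*10683 = 560 - 10683 = -10123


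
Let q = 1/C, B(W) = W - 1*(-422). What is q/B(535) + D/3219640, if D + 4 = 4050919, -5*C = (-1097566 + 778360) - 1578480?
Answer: 735680801743253/584714152565928 ≈ 1.2582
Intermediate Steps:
C = 1897686/5 (C = -((-1097566 + 778360) - 1578480)/5 = -(-319206 - 1578480)/5 = -⅕*(-1897686) = 1897686/5 ≈ 3.7954e+5)
B(W) = 422 + W (B(W) = W + 422 = 422 + W)
D = 4050915 (D = -4 + 4050919 = 4050915)
q = 5/1897686 (q = 1/(1897686/5) = 5/1897686 ≈ 2.6348e-6)
q/B(535) + D/3219640 = 5/(1897686*(422 + 535)) + 4050915/3219640 = (5/1897686)/957 + 4050915*(1/3219640) = (5/1897686)*(1/957) + 810183/643928 = 5/1816085502 + 810183/643928 = 735680801743253/584714152565928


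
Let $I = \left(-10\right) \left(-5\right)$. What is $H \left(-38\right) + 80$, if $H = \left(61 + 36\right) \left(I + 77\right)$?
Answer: $-468042$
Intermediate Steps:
$I = 50$
$H = 12319$ ($H = \left(61 + 36\right) \left(50 + 77\right) = 97 \cdot 127 = 12319$)
$H \left(-38\right) + 80 = 12319 \left(-38\right) + 80 = -468122 + 80 = -468042$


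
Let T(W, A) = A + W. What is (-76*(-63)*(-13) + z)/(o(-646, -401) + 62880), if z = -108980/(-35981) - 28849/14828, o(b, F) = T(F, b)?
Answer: -3018930098711/2999048157204 ≈ -1.0066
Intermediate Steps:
o(b, F) = F + b (o(b, F) = b + F = F + b)
z = 52539961/48502388 (z = -108980*(-1/35981) - 28849*1/14828 = 108980/35981 - 28849/14828 = 52539961/48502388 ≈ 1.0832)
(-76*(-63)*(-13) + z)/(o(-646, -401) + 62880) = (-76*(-63)*(-13) + 52539961/48502388)/((-401 - 646) + 62880) = (4788*(-13) + 52539961/48502388)/(-1047 + 62880) = (-62244 + 52539961/48502388)/61833 = -3018930098711/48502388*1/61833 = -3018930098711/2999048157204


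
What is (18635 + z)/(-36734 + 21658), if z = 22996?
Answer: -41631/15076 ≈ -2.7614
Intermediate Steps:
(18635 + z)/(-36734 + 21658) = (18635 + 22996)/(-36734 + 21658) = 41631/(-15076) = 41631*(-1/15076) = -41631/15076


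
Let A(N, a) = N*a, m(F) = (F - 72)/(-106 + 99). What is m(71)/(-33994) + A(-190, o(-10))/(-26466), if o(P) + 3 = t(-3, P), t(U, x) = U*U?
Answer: 45207609/1049632738 ≈ 0.043070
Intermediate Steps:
t(U, x) = U²
o(P) = 6 (o(P) = -3 + (-3)² = -3 + 9 = 6)
m(F) = 72/7 - F/7 (m(F) = (-72 + F)/(-7) = (-72 + F)*(-⅐) = 72/7 - F/7)
m(71)/(-33994) + A(-190, o(-10))/(-26466) = (72/7 - ⅐*71)/(-33994) - 190*6/(-26466) = (72/7 - 71/7)*(-1/33994) - 1140*(-1/26466) = (⅐)*(-1/33994) + 190/4411 = -1/237958 + 190/4411 = 45207609/1049632738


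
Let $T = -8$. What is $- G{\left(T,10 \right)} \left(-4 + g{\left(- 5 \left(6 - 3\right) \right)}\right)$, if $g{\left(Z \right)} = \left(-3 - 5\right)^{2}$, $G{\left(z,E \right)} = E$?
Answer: $-600$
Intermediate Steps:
$g{\left(Z \right)} = 64$ ($g{\left(Z \right)} = \left(-8\right)^{2} = 64$)
$- G{\left(T,10 \right)} \left(-4 + g{\left(- 5 \left(6 - 3\right) \right)}\right) = \left(-1\right) 10 \left(-4 + 64\right) = \left(-10\right) 60 = -600$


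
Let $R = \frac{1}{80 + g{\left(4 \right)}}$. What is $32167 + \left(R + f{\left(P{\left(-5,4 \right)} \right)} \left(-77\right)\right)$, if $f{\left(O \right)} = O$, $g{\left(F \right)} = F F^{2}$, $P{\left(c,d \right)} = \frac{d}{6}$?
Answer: $\frac{4624657}{144} \approx 32116.0$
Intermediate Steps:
$P{\left(c,d \right)} = \frac{d}{6}$ ($P{\left(c,d \right)} = d \frac{1}{6} = \frac{d}{6}$)
$g{\left(F \right)} = F^{3}$
$R = \frac{1}{144}$ ($R = \frac{1}{80 + 4^{3}} = \frac{1}{80 + 64} = \frac{1}{144} \approx 0.0069444$)
$32167 + \left(R + f{\left(P{\left(-5,4 \right)} \right)} \left(-77\right)\right) = 32167 + \left(\frac{1}{144} + \frac{1}{6} \cdot 4 \left(-77\right)\right) = 32167 + \left(\frac{1}{144} + \frac{2}{3} \left(-77\right)\right) = 32167 + \left(\frac{1}{144} - \frac{154}{3}\right) = 32167 - \frac{7391}{144} = \frac{4624657}{144}$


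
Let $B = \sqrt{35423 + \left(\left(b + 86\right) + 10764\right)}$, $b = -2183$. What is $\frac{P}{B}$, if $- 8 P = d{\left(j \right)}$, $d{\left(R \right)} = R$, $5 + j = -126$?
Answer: $\frac{131 \sqrt{44090}}{352720} \approx 0.077985$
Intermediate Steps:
$j = -131$ ($j = -5 - 126 = -131$)
$B = \sqrt{44090}$ ($B = \sqrt{35423 + \left(\left(-2183 + 86\right) + 10764\right)} = \sqrt{35423 + \left(-2097 + 10764\right)} = \sqrt{35423 + 8667} = \sqrt{44090} \approx 209.98$)
$P = \frac{131}{8}$ ($P = \left(- \frac{1}{8}\right) \left(-131\right) = \frac{131}{8} \approx 16.375$)
$\frac{P}{B} = \frac{131}{8 \sqrt{44090}} = \frac{131 \frac{\sqrt{44090}}{44090}}{8} = \frac{131 \sqrt{44090}}{352720}$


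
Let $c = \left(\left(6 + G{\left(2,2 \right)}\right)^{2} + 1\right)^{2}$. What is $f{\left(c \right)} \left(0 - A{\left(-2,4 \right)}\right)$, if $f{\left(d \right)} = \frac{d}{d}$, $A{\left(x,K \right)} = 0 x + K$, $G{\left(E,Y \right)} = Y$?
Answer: $-4$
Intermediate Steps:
$A{\left(x,K \right)} = K$ ($A{\left(x,K \right)} = 0 + K = K$)
$c = 4225$ ($c = \left(\left(6 + 2\right)^{2} + 1\right)^{2} = \left(8^{2} + 1\right)^{2} = \left(64 + 1\right)^{2} = 65^{2} = 4225$)
$f{\left(d \right)} = 1$
$f{\left(c \right)} \left(0 - A{\left(-2,4 \right)}\right) = 1 \left(0 - 4\right) = 1 \left(-4\right) = -4$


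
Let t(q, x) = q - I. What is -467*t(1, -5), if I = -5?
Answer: -2802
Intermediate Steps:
t(q, x) = 5 + q (t(q, x) = q - 1*(-5) = q + 5 = 5 + q)
-467*t(1, -5) = -467*(5 + 1) = -467*6 = -2802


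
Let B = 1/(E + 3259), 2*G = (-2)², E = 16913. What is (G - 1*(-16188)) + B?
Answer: 326584681/20172 ≈ 16190.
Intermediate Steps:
G = 2 (G = (½)*(-2)² = (½)*4 = 2)
B = 1/20172 (B = 1/(16913 + 3259) = 1/20172 ≈ 4.9574e-5)
(G - 1*(-16188)) + B = (2 - 1*(-16188)) + 1/20172 = (2 + 16188) + 1/20172 = 16190 + 1/20172 = 326584681/20172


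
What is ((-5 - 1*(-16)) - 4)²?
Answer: 49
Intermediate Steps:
((-5 - 1*(-16)) - 4)² = ((-5 + 16) - 4)² = (11 - 4)² = 7² = 49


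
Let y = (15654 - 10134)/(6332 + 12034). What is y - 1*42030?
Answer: -128652910/3061 ≈ -42030.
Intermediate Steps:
y = 920/3061 (y = 5520/18366 = 5520*(1/18366) = 920/3061 ≈ 0.30056)
y - 1*42030 = 920/3061 - 1*42030 = 920/3061 - 42030 = -128652910/3061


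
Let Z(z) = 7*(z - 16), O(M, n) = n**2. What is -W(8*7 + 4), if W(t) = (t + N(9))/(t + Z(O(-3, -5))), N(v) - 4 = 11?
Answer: -25/41 ≈ -0.60976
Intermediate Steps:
N(v) = 15 (N(v) = 4 + 11 = 15)
Z(z) = -112 + 7*z (Z(z) = 7*(-16 + z) = -112 + 7*z)
W(t) = (15 + t)/(63 + t) (W(t) = (t + 15)/(t + (-112 + 7*(-5)**2)) = (15 + t)/(t + (-112 + 7*25)) = (15 + t)/(t + (-112 + 175)) = (15 + t)/(t + 63) = (15 + t)/(63 + t))
-W(8*7 + 4) = -(15 + (8*7 + 4))/(63 + (8*7 + 4)) = -(15 + (56 + 4))/(63 + (56 + 4)) = -(15 + 60)/(63 + 60) = -75/123 = -1*25/41 = -25/41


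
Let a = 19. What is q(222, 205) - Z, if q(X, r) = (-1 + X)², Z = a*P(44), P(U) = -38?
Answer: 49563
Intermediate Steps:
Z = -722 (Z = 19*(-38) = -722)
q(222, 205) - Z = (-1 + 222)² - 1*(-722) = 221² + 722 = 48841 + 722 = 49563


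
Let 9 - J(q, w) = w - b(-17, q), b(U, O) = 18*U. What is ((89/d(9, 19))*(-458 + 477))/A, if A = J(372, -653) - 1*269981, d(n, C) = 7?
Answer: -1691/1887375 ≈ -0.00089595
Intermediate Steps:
J(q, w) = -297 - w (J(q, w) = 9 - (w - 18*(-17)) = 9 - (w - 1*(-306)) = 9 - (w + 306) = 9 - (306 + w) = 9 + (-306 - w) = -297 - w)
A = -269625 (A = (-297 - 1*(-653)) - 1*269981 = (-297 + 653) - 269981 = 356 - 269981 = -269625)
((89/d(9, 19))*(-458 + 477))/A = ((89/7)*(-458 + 477))/(-269625) = ((89*(⅐))*19)*(-1/269625) = ((89/7)*19)*(-1/269625) = (1691/7)*(-1/269625) = -1691/1887375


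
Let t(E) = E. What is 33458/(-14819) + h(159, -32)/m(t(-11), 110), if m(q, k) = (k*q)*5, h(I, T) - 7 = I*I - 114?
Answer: -287737203/44827475 ≈ -6.4188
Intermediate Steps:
h(I, T) = -107 + I² (h(I, T) = 7 + (I*I - 114) = 7 + (I² - 114) = 7 + (-114 + I²) = -107 + I²)
m(q, k) = 5*k*q
33458/(-14819) + h(159, -32)/m(t(-11), 110) = 33458/(-14819) + (-107 + 159²)/((5*110*(-11))) = 33458*(-1/14819) + (-107 + 25281)/(-6050) = -33458/14819 + 25174*(-1/6050) = -33458/14819 - 12587/3025 = -287737203/44827475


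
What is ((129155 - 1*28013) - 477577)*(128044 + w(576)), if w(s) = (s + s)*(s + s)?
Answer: -547768637380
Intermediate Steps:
w(s) = 4*s**2 (w(s) = (2*s)*(2*s) = 4*s**2)
((129155 - 1*28013) - 477577)*(128044 + w(576)) = ((129155 - 1*28013) - 477577)*(128044 + 4*576**2) = ((129155 - 28013) - 477577)*(128044 + 4*331776) = (101142 - 477577)*(128044 + 1327104) = -376435*1455148 = -547768637380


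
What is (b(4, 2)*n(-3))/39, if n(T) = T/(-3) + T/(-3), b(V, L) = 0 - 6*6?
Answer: -24/13 ≈ -1.8462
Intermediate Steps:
b(V, L) = -36 (b(V, L) = 0 - 1*36 = 0 - 36 = -36)
n(T) = -2*T/3 (n(T) = T*(-1/3) + T*(-1/3) = -T/3 - T/3 = -2*T/3)
(b(4, 2)*n(-3))/39 = -(-24)*(-3)/39 = -36*2*(1/39) = -72*1/39 = -24/13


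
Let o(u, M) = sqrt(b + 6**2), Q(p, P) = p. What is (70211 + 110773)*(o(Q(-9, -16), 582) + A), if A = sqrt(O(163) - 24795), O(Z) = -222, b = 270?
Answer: 542952*sqrt(34) + 180984*I*sqrt(25017) ≈ 3.1659e+6 + 2.8626e+7*I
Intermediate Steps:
A = I*sqrt(25017) (A = sqrt(-222 - 24795) = sqrt(-25017) = I*sqrt(25017) ≈ 158.17*I)
o(u, M) = 3*sqrt(34) (o(u, M) = sqrt(270 + 6**2) = sqrt(270 + 36) = sqrt(306) = 3*sqrt(34))
(70211 + 110773)*(o(Q(-9, -16), 582) + A) = (70211 + 110773)*(3*sqrt(34) + I*sqrt(25017)) = 180984*(3*sqrt(34) + I*sqrt(25017)) = 542952*sqrt(34) + 180984*I*sqrt(25017)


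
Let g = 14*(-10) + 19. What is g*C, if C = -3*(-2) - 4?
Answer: -242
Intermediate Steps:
C = 2 (C = 6 - 4 = 2)
g = -121 (g = -140 + 19 = -121)
g*C = -121*2 = -242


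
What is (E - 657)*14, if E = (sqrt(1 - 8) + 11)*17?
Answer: -6580 + 238*I*sqrt(7) ≈ -6580.0 + 629.69*I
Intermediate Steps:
E = 187 + 17*I*sqrt(7) (E = (sqrt(-7) + 11)*17 = (I*sqrt(7) + 11)*17 = (11 + I*sqrt(7))*17 = 187 + 17*I*sqrt(7) ≈ 187.0 + 44.978*I)
(E - 657)*14 = ((187 + 17*I*sqrt(7)) - 657)*14 = (-470 + 17*I*sqrt(7))*14 = -6580 + 238*I*sqrt(7)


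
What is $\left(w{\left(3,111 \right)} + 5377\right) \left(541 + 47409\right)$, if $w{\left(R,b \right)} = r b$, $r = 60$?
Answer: $577174150$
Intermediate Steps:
$w{\left(R,b \right)} = 60 b$
$\left(w{\left(3,111 \right)} + 5377\right) \left(541 + 47409\right) = \left(60 \cdot 111 + 5377\right) \left(541 + 47409\right) = \left(6660 + 5377\right) 47950 = 12037 \cdot 47950 = 577174150$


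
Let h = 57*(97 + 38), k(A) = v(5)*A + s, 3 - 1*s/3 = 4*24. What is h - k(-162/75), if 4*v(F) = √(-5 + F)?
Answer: 7974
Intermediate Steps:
v(F) = √(-5 + F)/4
s = -279 (s = 9 - 12*24 = 9 - 3*96 = 9 - 288 = -279)
k(A) = -279 (k(A) = (√(-5 + 5)/4)*A - 279 = (√0/4)*A - 279 = ((¼)*0)*A - 279 = 0*A - 279 = 0 - 279 = -279)
h = 7695 (h = 57*135 = 7695)
h - k(-162/75) = 7695 - 1*(-279) = 7695 + 279 = 7974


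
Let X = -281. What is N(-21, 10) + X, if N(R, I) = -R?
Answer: -260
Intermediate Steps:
N(-21, 10) + X = -1*(-21) - 281 = 21 - 281 = -260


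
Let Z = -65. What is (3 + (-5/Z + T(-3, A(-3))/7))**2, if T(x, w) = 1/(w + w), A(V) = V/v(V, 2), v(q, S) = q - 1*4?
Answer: 64009/6084 ≈ 10.521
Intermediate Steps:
v(q, S) = -4 + q (v(q, S) = q - 4 = -4 + q)
A(V) = V/(-4 + V)
T(x, w) = 1/(2*w)
(3 + (-5/Z + T(-3, A(-3))/7))**2 = (3 + (-5/(-65) + (1/(2*((-3/(-4 - 3)))))/7))**2 = (3 + (-5*(-1/65) + (1/(2*((-3/(-7)))))*(1/7)))**2 = (3 + (1/13 + (1/(2*((-3*(-1/7)))))*(1/7)))**2 = (3 + (1/13 + (1/(2*(3/7)))*(1/7)))**2 = (3 + (1/13 + ((1/2)*(7/3))*(1/7)))**2 = (3 + (1/13 + (7/6)*(1/7)))**2 = (3 + (1/13 + 1/6))**2 = (3 + 19/78)**2 = (253/78)**2 = 64009/6084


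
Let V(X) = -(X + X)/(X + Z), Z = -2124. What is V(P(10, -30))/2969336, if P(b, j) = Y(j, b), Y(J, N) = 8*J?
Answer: -5/73119899 ≈ -6.8381e-8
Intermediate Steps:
P(b, j) = 8*j
V(X) = -2*X/(-2124 + X) (V(X) = -(X + X)/(X - 2124) = -2*X/(-2124 + X))
V(P(10, -30))/2969336 = -2*8*(-30)/(-2124 + 8*(-30))/2969336 = -2*(-240)/(-2124 - 240)*(1/2969336) = -2*(-240)/(-2364)*(1/2969336) = -2*(-240)*(-1/2364)*(1/2969336) = -40/197*1/2969336 = -5/73119899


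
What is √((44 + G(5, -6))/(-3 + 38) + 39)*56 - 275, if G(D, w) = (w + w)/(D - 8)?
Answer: -275 + 24*√5495/5 ≈ 80.816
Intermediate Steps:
G(D, w) = 2*w/(-8 + D) (G(D, w) = (2*w)/(-8 + D) = 2*w/(-8 + D))
√((44 + G(5, -6))/(-3 + 38) + 39)*56 - 275 = √((44 + 2*(-6)/(-8 + 5))/(-3 + 38) + 39)*56 - 275 = √((44 + 2*(-6)/(-3))/35 + 39)*56 - 275 = √((44 + 2*(-6)*(-⅓))*(1/35) + 39)*56 - 275 = √((44 + 4)*(1/35) + 39)*56 - 275 = √(48*(1/35) + 39)*56 - 275 = √(48/35 + 39)*56 - 275 = √(1413/35)*56 - 275 = (3*√5495/35)*56 - 275 = 24*√5495/5 - 275 = -275 + 24*√5495/5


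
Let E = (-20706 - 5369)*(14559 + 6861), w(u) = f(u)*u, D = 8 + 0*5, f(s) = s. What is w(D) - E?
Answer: 558526564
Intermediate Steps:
D = 8 (D = 8 + 0 = 8)
w(u) = u² (w(u) = u*u = u²)
E = -558526500 (E = -26075*21420 = -558526500)
w(D) - E = 8² - 1*(-558526500) = 64 + 558526500 = 558526564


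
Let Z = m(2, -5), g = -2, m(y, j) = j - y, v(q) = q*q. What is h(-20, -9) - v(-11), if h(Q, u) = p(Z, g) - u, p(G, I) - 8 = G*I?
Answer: -90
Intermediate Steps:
v(q) = q²
Z = -7 (Z = -5 - 1*2 = -5 - 2 = -7)
p(G, I) = 8 + G*I
h(Q, u) = 22 - u (h(Q, u) = (8 - 7*(-2)) - u = (8 + 14) - u = 22 - u)
h(-20, -9) - v(-11) = (22 - 1*(-9)) - 1*(-11)² = (22 + 9) - 1*121 = 31 - 121 = -90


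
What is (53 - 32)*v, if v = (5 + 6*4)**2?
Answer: 17661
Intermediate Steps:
v = 841 (v = (5 + 24)**2 = 29**2 = 841)
(53 - 32)*v = (53 - 32)*841 = 21*841 = 17661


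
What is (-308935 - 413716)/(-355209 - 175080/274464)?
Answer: 8264236836/4062177419 ≈ 2.0344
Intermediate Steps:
(-308935 - 413716)/(-355209 - 175080/274464) = -722651/(-355209 - 175080*1/274464) = -722651/(-355209 - 7295/11436) = -722651/(-4062177419/11436) = -722651*(-11436/4062177419) = 8264236836/4062177419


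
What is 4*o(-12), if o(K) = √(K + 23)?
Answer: 4*√11 ≈ 13.266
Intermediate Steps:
o(K) = √(23 + K)
4*o(-12) = 4*√(23 - 12) = 4*√11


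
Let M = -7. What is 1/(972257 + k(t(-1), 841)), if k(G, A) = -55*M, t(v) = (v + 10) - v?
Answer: 1/972642 ≈ 1.0281e-6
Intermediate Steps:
t(v) = 10 (t(v) = (10 + v) - v = 10)
k(G, A) = 385 (k(G, A) = -55*(-7) = 385)
1/(972257 + k(t(-1), 841)) = 1/(972257 + 385) = 1/972642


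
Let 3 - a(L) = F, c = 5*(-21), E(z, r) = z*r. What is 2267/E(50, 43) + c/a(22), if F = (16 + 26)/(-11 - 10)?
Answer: -42883/2150 ≈ -19.946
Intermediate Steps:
E(z, r) = r*z
F = -2 (F = 42/(-21) = 42*(-1/21) = -2)
c = -105
a(L) = 5 (a(L) = 3 - 1*(-2) = 3 + 2 = 5)
2267/E(50, 43) + c/a(22) = 2267/((43*50)) - 105/5 = 2267/2150 - 105*⅕ = 2267*(1/2150) - 21 = 2267/2150 - 21 = -42883/2150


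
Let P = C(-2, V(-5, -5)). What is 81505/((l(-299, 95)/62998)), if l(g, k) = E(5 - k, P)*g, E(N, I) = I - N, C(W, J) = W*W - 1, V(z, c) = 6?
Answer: -394973230/2139 ≈ -1.8465e+5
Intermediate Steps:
C(W, J) = -1 + W² (C(W, J) = W² - 1 = -1 + W²)
P = 3 (P = -1 + (-2)² = -1 + 4 = 3)
l(g, k) = g*(-2 + k) (l(g, k) = (3 - (5 - k))*g = (3 + (-5 + k))*g = (-2 + k)*g = g*(-2 + k))
81505/((l(-299, 95)/62998)) = 81505/((-299*(-2 + 95)/62998)) = 81505/((-299*93*(1/62998))) = 81505/((-27807*1/62998)) = 81505/(-2139/4846) = 81505*(-4846/2139) = -394973230/2139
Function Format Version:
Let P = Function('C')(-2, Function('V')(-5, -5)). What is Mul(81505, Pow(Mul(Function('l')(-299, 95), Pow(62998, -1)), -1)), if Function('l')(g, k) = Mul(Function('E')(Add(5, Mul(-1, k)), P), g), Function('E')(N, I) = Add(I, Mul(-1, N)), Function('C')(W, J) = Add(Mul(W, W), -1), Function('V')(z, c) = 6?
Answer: Rational(-394973230, 2139) ≈ -1.8465e+5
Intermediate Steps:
Function('C')(W, J) = Add(-1, Pow(W, 2)) (Function('C')(W, J) = Add(Pow(W, 2), -1) = Add(-1, Pow(W, 2)))
P = 3 (P = Add(-1, Pow(-2, 2)) = Add(-1, 4) = 3)
Function('l')(g, k) = Mul(g, Add(-2, k)) (Function('l')(g, k) = Mul(Add(3, Mul(-1, Add(5, Mul(-1, k)))), g) = Mul(Add(3, Add(-5, k)), g) = Mul(Add(-2, k), g) = Mul(g, Add(-2, k)))
Mul(81505, Pow(Mul(Function('l')(-299, 95), Pow(62998, -1)), -1)) = Mul(81505, Pow(Mul(Mul(-299, Add(-2, 95)), Pow(62998, -1)), -1)) = Mul(81505, Pow(Mul(Mul(-299, 93), Rational(1, 62998)), -1)) = Mul(81505, Pow(Mul(-27807, Rational(1, 62998)), -1)) = Mul(81505, Pow(Rational(-2139, 4846), -1)) = Mul(81505, Rational(-4846, 2139)) = Rational(-394973230, 2139)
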